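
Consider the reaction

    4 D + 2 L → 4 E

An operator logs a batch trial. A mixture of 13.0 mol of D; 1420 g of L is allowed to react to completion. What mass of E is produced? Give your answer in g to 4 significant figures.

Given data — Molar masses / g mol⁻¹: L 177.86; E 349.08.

n(D) = 13.00 mol
n(L) = 1420 / 177.86 = 7.984 mol
n/ν for D = 13.00/4 = 3.250
n/ν for L = 7.984/2 = 3.992
Smallest n/ν is D → limiting reagent.
n(E) = (4/4) × 13.00 = 13.00 mol
mass = 13.00 × 349.08 = 4538 g

4538 g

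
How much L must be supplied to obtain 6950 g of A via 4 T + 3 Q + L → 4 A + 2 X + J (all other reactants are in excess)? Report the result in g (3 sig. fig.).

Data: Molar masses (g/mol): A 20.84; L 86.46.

7210 g

n(A) = 6950 / 20.84 = 333.5 mol
n(L) = (1/4) × 333.5 = 83.38 mol
mass = 83.38 × 86.46 = 7209 g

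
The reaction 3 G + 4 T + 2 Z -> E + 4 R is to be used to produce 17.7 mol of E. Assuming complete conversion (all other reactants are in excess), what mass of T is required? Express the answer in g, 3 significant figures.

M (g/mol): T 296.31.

21000 g

n(E) = 17.70 mol
n(T) = (4/1) × 17.70 = 70.80 mol
mass = 70.80 × 296.31 = 20980 g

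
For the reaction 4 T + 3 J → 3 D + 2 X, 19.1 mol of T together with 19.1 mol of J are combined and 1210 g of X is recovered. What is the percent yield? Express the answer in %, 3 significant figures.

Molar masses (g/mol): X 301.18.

42.1 %

n(T) = 19.10 mol
n(J) = 19.10 mol
n/ν for T = 19.10/4 = 4.775
n/ν for J = 19.10/3 = 6.367
Smallest n/ν is T → limiting reagent.
theoretical n(X) = (2/4) × 19.10 = 9.550 mol → 2876 g
% yield = 1210 / 2876 × 100 = 42.07 %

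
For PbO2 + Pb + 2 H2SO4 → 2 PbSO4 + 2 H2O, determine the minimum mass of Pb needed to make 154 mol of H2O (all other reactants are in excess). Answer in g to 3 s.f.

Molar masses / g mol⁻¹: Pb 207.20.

16000 g

n(H2O) = 154.0 mol
n(Pb) = (1/2) × 154.0 = 77.00 mol
mass = 77.00 × 207.20 = 15950 g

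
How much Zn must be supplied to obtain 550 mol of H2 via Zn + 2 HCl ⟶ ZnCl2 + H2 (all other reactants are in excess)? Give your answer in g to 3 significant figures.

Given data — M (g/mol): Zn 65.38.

n(H2) = 550.0 mol
n(Zn) = (1/1) × 550.0 = 550.0 mol
mass = 550.0 × 65.38 = 35960 g

36000 g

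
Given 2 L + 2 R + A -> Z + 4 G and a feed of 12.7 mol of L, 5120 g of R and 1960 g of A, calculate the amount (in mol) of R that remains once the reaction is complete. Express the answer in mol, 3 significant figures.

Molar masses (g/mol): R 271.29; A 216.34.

n(L) = 12.70 mol
n(R) = 5120 / 271.29 = 18.87 mol
n(A) = 1960 / 216.34 = 9.060 mol
n/ν for L = 12.70/2 = 6.350
n/ν for R = 18.87/2 = 9.435
n/ν for A = 9.060/1 = 9.060
Smallest n/ν is L → limiting reagent.
R consumed = (2/2) × 12.70 = 12.70 mol
R remaining = 18.87 − 12.70 = 6.170 mol

6.17 mol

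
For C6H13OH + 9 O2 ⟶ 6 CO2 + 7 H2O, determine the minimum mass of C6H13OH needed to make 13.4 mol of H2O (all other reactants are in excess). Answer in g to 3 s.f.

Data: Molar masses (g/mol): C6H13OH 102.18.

196 g

n(H2O) = 13.40 mol
n(C6H13OH) = (1/7) × 13.40 = 1.914 mol
mass = 1.914 × 102.18 = 195.6 g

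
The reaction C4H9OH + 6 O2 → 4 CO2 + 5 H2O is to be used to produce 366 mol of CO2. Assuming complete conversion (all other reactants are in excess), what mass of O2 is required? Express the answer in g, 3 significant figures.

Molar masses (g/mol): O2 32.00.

n(CO2) = 366.0 mol
n(O2) = (6/4) × 366.0 = 549.0 mol
mass = 549.0 × 32.00 = 17570 g

17600 g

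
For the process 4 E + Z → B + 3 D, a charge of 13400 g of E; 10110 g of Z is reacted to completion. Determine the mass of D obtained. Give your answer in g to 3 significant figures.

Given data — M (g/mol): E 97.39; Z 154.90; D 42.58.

n(E) = 13400 / 97.39 = 137.6 mol
n(Z) = 10110 / 154.90 = 65.27 mol
n/ν for E = 137.6/4 = 34.40
n/ν for Z = 65.27/1 = 65.27
Smallest n/ν is E → limiting reagent.
n(D) = (3/4) × 137.6 = 103.2 mol
mass = 103.2 × 42.58 = 4394 g

4390 g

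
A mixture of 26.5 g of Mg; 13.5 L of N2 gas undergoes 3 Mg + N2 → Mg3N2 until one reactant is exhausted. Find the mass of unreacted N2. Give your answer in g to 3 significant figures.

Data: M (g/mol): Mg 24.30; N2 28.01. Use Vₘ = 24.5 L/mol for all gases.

n(Mg) = 26.50 / 24.30 = 1.091 mol
n(N2) = 13.50 / 24.5 = 0.5510 mol
n/ν → Mg: 0.3637, N2: 0.5510; Mg is limiting.
N2 consumed = (1/3) × 1.091 = 0.3637 mol
N2 remaining = 0.5510 − 0.3637 = 0.1873 mol
mass = 0.1873 × 28.01 = 5.246 g

5.25 g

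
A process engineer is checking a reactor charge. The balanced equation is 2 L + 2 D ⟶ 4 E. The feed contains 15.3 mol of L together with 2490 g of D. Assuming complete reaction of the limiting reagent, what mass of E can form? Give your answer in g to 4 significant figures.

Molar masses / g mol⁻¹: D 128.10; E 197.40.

n(L) = 15.30 mol
n(D) = 2490 / 128.10 = 19.44 mol
n/ν → L: 7.650, D: 9.720; L is limiting.
n(E) = (4/2) × 15.30 = 30.60 mol
mass = 30.60 × 197.40 = 6040 g

6040 g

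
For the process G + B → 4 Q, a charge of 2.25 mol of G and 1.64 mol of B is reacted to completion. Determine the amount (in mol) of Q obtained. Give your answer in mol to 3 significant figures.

n(G) = 2.250 mol
n(B) = 1.640 mol
n/ν for G = 2.250/1 = 2.250
n/ν for B = 1.640/1 = 1.640
Smallest n/ν is B → limiting reagent.
n(Q) = (4/1) × 1.640 = 6.560 mol

6.56 mol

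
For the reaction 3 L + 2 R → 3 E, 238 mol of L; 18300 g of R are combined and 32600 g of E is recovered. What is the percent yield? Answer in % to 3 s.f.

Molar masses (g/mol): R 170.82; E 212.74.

n(L) = 238.0 mol
n(R) = 18300 / 170.82 = 107.1 mol
n/ν → L: 79.33, R: 53.55; R is limiting.
theoretical n(E) = (3/2) × 107.1 = 160.7 mol → 34190 g
% yield = 32600 / 34190 × 100 = 95.35 %

95.4 %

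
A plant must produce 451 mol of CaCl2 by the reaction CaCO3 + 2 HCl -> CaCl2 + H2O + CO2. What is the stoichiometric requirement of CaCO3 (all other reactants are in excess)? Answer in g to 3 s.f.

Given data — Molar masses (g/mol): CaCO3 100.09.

45100 g

n(CaCl2) = 451.0 mol
n(CaCO3) = (1/1) × 451.0 = 451.0 mol
mass = 451.0 × 100.09 = 45140 g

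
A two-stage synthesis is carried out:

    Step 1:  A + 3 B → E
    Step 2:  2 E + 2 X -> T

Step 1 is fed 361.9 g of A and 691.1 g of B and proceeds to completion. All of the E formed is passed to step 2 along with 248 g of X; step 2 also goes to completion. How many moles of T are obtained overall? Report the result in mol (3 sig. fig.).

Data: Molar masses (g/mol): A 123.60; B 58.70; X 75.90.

Step 1:
n(A) = 361.9 / 123.60 = 2.928 mol
n(B) = 691.1 / 58.70 = 11.77 mol
n/ν → A: 2.928, B: 3.923; A is limiting.
n(E) produced = (1/1) × 2.928 = 2.928 mol
Step 2:
n(E) available = 2.928 mol
n(X) = 248.0 / 75.90 = 3.267 mol
n/ν → E: 1.464, X: 1.634; E is limiting.
n(T) = (1/2) × 2.928 = 1.464 mol

1.46 mol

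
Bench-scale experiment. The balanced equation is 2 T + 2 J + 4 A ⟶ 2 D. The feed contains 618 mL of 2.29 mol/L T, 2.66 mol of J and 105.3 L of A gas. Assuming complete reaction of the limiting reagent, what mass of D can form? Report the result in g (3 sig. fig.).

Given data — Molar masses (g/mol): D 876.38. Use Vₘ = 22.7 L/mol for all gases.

n(T) = 2.29 × 618.0/1000 = 1.415 mol
n(J) = 2.660 mol
n(A) = 105.3 / 22.7 = 4.639 mol
n/ν → T: 0.7075, J: 1.330, A: 1.160; T is limiting.
n(D) = (2/2) × 1.415 = 1.415 mol
mass = 1.415 × 876.38 = 1240 g

1240 g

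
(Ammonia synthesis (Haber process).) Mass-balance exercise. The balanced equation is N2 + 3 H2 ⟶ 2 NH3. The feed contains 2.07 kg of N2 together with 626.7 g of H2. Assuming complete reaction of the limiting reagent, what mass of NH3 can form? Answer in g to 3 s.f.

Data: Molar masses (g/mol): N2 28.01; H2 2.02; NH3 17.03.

n(N2) = 2.070×1000 / 28.01 = 73.90 mol
n(H2) = 626.7 / 2.02 = 310.2 mol
n/ν for N2 = 73.90/1 = 73.90
n/ν for H2 = 310.2/3 = 103.4
Smallest n/ν is N2 → limiting reagent.
n(NH3) = (2/1) × 73.90 = 147.8 mol
mass = 147.8 × 17.03 = 2517 g

2520 g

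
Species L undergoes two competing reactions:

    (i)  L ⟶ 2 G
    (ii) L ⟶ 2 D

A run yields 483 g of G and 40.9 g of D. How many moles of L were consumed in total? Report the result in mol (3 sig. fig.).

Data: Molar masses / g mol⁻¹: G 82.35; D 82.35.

n(G) = 483 / 82.35 = 5.865 mol
n(D) = 40.9 / 82.35 = 0.4967 mol
n(L) via (i) = (1/2)×5.865 = 2.933 mol
n(L) via (ii) = (1/2)×0.4967 = 0.2484 mol
total n(L) = 2.933 + 0.2484 = 3.181 mol

3.18 mol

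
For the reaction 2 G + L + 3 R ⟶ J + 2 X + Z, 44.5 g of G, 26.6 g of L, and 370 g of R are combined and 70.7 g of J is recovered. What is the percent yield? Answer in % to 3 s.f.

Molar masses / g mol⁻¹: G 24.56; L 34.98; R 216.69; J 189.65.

n(G) = 44.50 / 24.56 = 1.812 mol
n(L) = 26.60 / 34.98 = 0.7604 mol
n(R) = 370.0 / 216.69 = 1.708 mol
n/ν for G = 1.812/2 = 0.9060
n/ν for L = 0.7604/1 = 0.7604
n/ν for R = 1.708/3 = 0.5693
Smallest n/ν is R → limiting reagent.
theoretical n(J) = (1/3) × 1.708 = 0.5693 mol → 108.0 g
% yield = 70.7 / 108.0 × 100 = 65.46 %

65.5 %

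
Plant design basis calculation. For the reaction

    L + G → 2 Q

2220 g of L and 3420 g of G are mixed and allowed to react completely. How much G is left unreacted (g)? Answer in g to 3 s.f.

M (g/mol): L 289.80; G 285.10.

1240 g

n(L) = 2220 / 289.80 = 7.660 mol
n(G) = 3420 / 285.10 = 12.00 mol
n/ν for L = 7.660/1 = 7.660
n/ν for G = 12.00/1 = 12.00
Smallest n/ν is L → limiting reagent.
G consumed = (1/1) × 7.660 = 7.660 mol
G remaining = 12.00 − 7.660 = 4.340 mol
mass = 4.340 × 285.10 = 1237 g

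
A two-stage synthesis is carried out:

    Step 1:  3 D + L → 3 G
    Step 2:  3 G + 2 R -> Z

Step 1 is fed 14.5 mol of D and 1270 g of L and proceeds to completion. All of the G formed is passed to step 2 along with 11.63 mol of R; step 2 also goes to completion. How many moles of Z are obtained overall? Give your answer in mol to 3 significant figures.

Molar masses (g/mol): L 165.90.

Step 1:
n(D) = 14.50 mol
n(L) = 1270 / 165.90 = 7.655 mol
n/ν for D = 14.50/3 = 4.833
n/ν for L = 7.655/1 = 7.655
Smallest n/ν is D → limiting reagent.
n(G) produced = (3/3) × 14.50 = 14.50 mol
Step 2:
n(G) available = 14.50 mol
n(R) = 11.63 mol
n/ν for G = 14.50/3 = 4.833
n/ν for R = 11.63/2 = 5.815
Smallest n/ν is G → limiting reagent.
n(Z) = (1/3) × 14.50 = 4.833 mol

4.83 mol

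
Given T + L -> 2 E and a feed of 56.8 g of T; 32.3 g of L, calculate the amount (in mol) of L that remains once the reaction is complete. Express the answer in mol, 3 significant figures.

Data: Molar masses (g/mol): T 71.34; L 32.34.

0.203 mol

n(T) = 56.80 / 71.34 = 0.7962 mol
n(L) = 32.30 / 32.34 = 0.9988 mol
n/ν for T = 0.7962/1 = 0.7962
n/ν for L = 0.9988/1 = 0.9988
Smallest n/ν is T → limiting reagent.
L consumed = (1/1) × 0.7962 = 0.7962 mol
L remaining = 0.9988 − 0.7962 = 0.2026 mol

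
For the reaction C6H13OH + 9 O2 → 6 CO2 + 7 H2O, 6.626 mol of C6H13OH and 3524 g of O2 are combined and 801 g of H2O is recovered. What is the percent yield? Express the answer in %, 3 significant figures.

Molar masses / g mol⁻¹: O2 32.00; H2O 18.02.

95.8 %

n(C6H13OH) = 6.626 mol
n(O2) = 3524 / 32.00 = 110.1 mol
n/ν for C6H13OH = 6.626/1 = 6.626
n/ν for O2 = 110.1/9 = 12.23
Smallest n/ν is C6H13OH → limiting reagent.
theoretical n(H2O) = (7/1) × 6.626 = 46.38 mol → 835.8 g
% yield = 801 / 835.8 × 100 = 95.84 %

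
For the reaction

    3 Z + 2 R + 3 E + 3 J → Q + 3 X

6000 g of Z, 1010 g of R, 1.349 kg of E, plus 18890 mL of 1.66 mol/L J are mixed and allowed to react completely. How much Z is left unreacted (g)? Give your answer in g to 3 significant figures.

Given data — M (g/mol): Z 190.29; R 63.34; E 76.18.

2630 g

n(Z) = 6000 / 190.29 = 31.53 mol
n(R) = 1010 / 63.34 = 15.95 mol
n(E) = 1.349×1000 / 76.18 = 17.71 mol
n(J) = 1.66 × 18890/1000 = 31.36 mol
n/ν for Z = 31.53/3 = 10.51
n/ν for R = 15.95/2 = 7.975
n/ν for E = 17.71/3 = 5.903
n/ν for J = 31.36/3 = 10.45
Smallest n/ν is E → limiting reagent.
Z consumed = (3/3) × 17.71 = 17.71 mol
Z remaining = 31.53 − 17.71 = 13.82 mol
mass = 13.82 × 190.29 = 2630 g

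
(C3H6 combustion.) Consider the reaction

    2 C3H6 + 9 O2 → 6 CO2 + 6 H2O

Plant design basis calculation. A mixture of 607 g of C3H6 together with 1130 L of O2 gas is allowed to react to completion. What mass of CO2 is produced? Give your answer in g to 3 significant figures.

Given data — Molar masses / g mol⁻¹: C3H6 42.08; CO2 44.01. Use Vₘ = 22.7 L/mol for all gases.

1460 g

n(C3H6) = 607.0 / 42.08 = 14.42 mol
n(O2) = 1130 / 22.7 = 49.78 mol
n/ν for C3H6 = 14.42/2 = 7.210
n/ν for O2 = 49.78/9 = 5.531
Smallest n/ν is O2 → limiting reagent.
n(CO2) = (6/9) × 49.78 = 33.19 mol
mass = 33.19 × 44.01 = 1461 g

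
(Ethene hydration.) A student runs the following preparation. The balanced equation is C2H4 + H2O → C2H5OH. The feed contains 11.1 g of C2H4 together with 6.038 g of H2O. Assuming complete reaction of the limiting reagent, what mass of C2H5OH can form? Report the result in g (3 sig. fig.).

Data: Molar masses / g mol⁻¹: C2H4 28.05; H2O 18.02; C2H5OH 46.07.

n(C2H4) = 11.10 / 28.05 = 0.3957 mol
n(H2O) = 6.038 / 18.02 = 0.3351 mol
n/ν for C2H4 = 0.3957/1 = 0.3957
n/ν for H2O = 0.3351/1 = 0.3351
Smallest n/ν is H2O → limiting reagent.
n(C2H5OH) = (1/1) × 0.3351 = 0.3351 mol
mass = 0.3351 × 46.07 = 15.44 g

15.4 g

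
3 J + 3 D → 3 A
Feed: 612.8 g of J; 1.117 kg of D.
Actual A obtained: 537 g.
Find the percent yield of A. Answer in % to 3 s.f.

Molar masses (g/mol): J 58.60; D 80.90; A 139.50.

n(J) = 612.8 / 58.60 = 10.46 mol
n(D) = 1.117×1000 / 80.90 = 13.81 mol
n/ν → J: 3.487, D: 4.603; J is limiting.
theoretical n(A) = (3/3) × 10.46 = 10.46 mol → 1459 g
% yield = 537 / 1459 × 100 = 36.81 %

36.8 %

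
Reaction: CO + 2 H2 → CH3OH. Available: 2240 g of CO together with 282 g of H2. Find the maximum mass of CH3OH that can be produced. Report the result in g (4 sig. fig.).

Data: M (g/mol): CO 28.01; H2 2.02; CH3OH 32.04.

n(CO) = 2240 / 28.01 = 79.97 mol
n(H2) = 282.0 / 2.02 = 139.6 mol
n/ν for CO = 79.97/1 = 79.97
n/ν for H2 = 139.6/2 = 69.80
Smallest n/ν is H2 → limiting reagent.
n(CH3OH) = (1/2) × 139.6 = 69.80 mol
mass = 69.80 × 32.04 = 2236 g

2236 g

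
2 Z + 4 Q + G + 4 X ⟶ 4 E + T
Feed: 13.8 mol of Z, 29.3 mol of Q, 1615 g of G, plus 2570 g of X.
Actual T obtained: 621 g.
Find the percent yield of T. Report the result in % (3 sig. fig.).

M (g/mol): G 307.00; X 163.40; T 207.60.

76.1 %

n(Z) = 13.80 mol
n(Q) = 29.30 mol
n(G) = 1615 / 307.00 = 5.261 mol
n(X) = 2570 / 163.40 = 15.73 mol
n/ν for Z = 13.80/2 = 6.900
n/ν for Q = 29.30/4 = 7.325
n/ν for G = 5.261/1 = 5.261
n/ν for X = 15.73/4 = 3.933
Smallest n/ν is X → limiting reagent.
theoretical n(T) = (1/4) × 15.73 = 3.933 mol → 816.5 g
% yield = 621 / 816.5 × 100 = 76.06 %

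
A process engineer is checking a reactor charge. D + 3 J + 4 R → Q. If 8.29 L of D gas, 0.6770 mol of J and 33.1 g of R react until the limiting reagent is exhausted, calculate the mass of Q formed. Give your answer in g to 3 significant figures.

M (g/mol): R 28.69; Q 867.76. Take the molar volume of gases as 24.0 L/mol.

196 g

n(D) = 8.290 / 24.0 = 0.3454 mol
n(J) = 0.6770 mol
n(R) = 33.10 / 28.69 = 1.154 mol
n/ν for D = 0.3454/1 = 0.3454
n/ν for J = 0.6770/3 = 0.2257
n/ν for R = 1.154/4 = 0.2885
Smallest n/ν is J → limiting reagent.
n(Q) = (1/3) × 0.6770 = 0.2257 mol
mass = 0.2257 × 867.76 = 195.9 g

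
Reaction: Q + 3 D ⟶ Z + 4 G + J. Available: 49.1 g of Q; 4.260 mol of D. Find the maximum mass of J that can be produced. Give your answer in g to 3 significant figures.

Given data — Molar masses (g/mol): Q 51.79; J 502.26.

n(Q) = 49.10 / 51.79 = 0.9481 mol
n(D) = 4.260 mol
n/ν for Q = 0.9481/1 = 0.9481
n/ν for D = 4.260/3 = 1.420
Smallest n/ν is Q → limiting reagent.
n(J) = (1/1) × 0.9481 = 0.9481 mol
mass = 0.9481 × 502.26 = 476.2 g

476 g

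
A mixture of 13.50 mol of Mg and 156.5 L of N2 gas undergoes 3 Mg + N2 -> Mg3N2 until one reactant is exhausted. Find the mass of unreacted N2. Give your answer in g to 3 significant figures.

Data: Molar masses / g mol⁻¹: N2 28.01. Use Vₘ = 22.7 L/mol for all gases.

67.1 g

n(Mg) = 13.50 mol
n(N2) = 156.5 / 22.7 = 6.894 mol
n/ν for Mg = 13.50/3 = 4.500
n/ν for N2 = 6.894/1 = 6.894
Smallest n/ν is Mg → limiting reagent.
N2 consumed = (1/3) × 13.50 = 4.500 mol
N2 remaining = 6.894 − 4.500 = 2.394 mol
mass = 2.394 × 28.01 = 67.06 g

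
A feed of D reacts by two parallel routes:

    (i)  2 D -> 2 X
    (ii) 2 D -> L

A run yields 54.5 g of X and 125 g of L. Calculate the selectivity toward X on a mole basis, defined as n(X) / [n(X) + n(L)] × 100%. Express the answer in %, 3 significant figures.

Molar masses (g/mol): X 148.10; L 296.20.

n(X) = 54.5 / 148.10 = 0.3680 mol
n(L) = 125 / 296.20 = 0.4220 mol
selectivity = 0.3680/(0.3680+0.4220) × 100 = 46.58 %

46.6 %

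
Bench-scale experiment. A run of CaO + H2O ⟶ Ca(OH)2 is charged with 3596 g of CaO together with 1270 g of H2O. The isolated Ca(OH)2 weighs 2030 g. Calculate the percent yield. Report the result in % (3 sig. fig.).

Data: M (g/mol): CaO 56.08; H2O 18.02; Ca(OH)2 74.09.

42.7 %

n(CaO) = 3596 / 56.08 = 64.12 mol
n(H2O) = 1270 / 18.02 = 70.48 mol
n/ν for CaO = 64.12/1 = 64.12
n/ν for H2O = 70.48/1 = 70.48
Smallest n/ν is CaO → limiting reagent.
theoretical n(Ca(OH)2) = (1/1) × 64.12 = 64.12 mol → 4751 g
% yield = 2030 / 4751 × 100 = 42.73 %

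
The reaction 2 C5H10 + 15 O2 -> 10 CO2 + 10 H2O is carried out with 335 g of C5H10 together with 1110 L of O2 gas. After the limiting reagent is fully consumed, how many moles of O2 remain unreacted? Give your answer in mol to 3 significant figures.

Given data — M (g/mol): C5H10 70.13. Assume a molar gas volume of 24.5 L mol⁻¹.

9.48 mol

n(C5H10) = 335.0 / 70.13 = 4.777 mol
n(O2) = 1110 / 24.5 = 45.31 mol
n/ν for C5H10 = 4.777/2 = 2.389
n/ν for O2 = 45.31/15 = 3.021
Smallest n/ν is C5H10 → limiting reagent.
O2 consumed = (15/2) × 4.777 = 35.83 mol
O2 remaining = 45.31 − 35.83 = 9.480 mol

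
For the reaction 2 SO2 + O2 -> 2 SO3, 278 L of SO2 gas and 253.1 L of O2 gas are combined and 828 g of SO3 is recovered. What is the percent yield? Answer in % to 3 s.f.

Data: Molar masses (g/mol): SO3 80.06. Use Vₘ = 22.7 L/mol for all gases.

n(SO2) = 278.0 / 22.7 = 12.25 mol
n(O2) = 253.1 / 22.7 = 11.15 mol
n/ν for SO2 = 12.25/2 = 6.125
n/ν for O2 = 11.15/1 = 11.15
Smallest n/ν is SO2 → limiting reagent.
theoretical n(SO3) = (2/2) × 12.25 = 12.25 mol → 980.7 g
% yield = 828 / 980.7 × 100 = 84.43 %

84.4 %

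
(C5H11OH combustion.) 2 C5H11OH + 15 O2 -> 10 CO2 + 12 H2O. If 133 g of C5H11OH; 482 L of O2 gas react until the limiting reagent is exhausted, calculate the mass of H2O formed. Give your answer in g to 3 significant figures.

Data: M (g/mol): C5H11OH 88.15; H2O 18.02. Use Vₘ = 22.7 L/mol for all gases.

n(C5H11OH) = 133.0 / 88.15 = 1.509 mol
n(O2) = 482.0 / 22.7 = 21.23 mol
n/ν for C5H11OH = 1.509/2 = 0.7545
n/ν for O2 = 21.23/15 = 1.415
Smallest n/ν is C5H11OH → limiting reagent.
n(H2O) = (12/2) × 1.509 = 9.054 mol
mass = 9.054 × 18.02 = 163.2 g

163 g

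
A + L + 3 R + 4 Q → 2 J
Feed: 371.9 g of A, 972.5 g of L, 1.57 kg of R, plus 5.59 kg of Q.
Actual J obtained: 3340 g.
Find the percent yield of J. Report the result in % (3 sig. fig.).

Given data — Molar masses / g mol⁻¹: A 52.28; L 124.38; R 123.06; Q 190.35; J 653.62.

60.1 %

n(A) = 371.9 / 52.28 = 7.114 mol
n(L) = 972.5 / 124.38 = 7.819 mol
n(R) = 1.570×1000 / 123.06 = 12.76 mol
n(Q) = 5.590×1000 / 190.35 = 29.37 mol
n/ν → A: 7.114, L: 7.819, R: 4.253, Q: 7.343; R is limiting.
theoretical n(J) = (2/3) × 12.76 = 8.507 mol → 5560 g
% yield = 3340 / 5560 × 100 = 60.07 %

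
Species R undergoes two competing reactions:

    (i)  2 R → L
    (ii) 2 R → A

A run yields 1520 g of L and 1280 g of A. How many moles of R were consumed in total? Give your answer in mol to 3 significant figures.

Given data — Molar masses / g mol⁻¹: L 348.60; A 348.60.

16.1 mol

n(L) = 1520 / 348.60 = 4.360 mol
n(A) = 1280 / 348.60 = 3.672 mol
n(R) via (i) = (2/1)×4.360 = 8.720 mol
n(R) via (ii) = (2/1)×3.672 = 7.344 mol
total n(R) = 8.720 + 7.344 = 16.06 mol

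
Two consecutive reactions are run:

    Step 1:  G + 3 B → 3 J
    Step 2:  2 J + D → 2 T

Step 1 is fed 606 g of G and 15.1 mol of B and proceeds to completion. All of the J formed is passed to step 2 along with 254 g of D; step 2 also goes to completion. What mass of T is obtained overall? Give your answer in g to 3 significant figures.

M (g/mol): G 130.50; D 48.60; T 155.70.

1630 g

Step 1:
n(G) = 606.0 / 130.50 = 4.644 mol
n(B) = 15.10 mol
n/ν for G = 4.644/1 = 4.644
n/ν for B = 15.10/3 = 5.033
Smallest n/ν is G → limiting reagent.
n(J) produced = (3/1) × 4.644 = 13.93 mol
Step 2:
n(J) available = 13.93 mol
n(D) = 254.0 / 48.60 = 5.226 mol
n/ν for J = 13.93/2 = 6.965
n/ν for D = 5.226/1 = 5.226
Smallest n/ν is D → limiting reagent.
n(T) = (2/1) × 5.226 = 10.45 mol
mass = 10.45 × 155.70 = 1627 g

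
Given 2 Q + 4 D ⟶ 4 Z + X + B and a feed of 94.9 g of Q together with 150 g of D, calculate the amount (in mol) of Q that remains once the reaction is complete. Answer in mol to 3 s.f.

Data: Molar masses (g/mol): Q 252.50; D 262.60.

0.0902 mol

n(Q) = 94.90 / 252.50 = 0.3758 mol
n(D) = 150.0 / 262.60 = 0.5712 mol
n/ν for Q = 0.3758/2 = 0.1879
n/ν for D = 0.5712/4 = 0.1428
Smallest n/ν is D → limiting reagent.
Q consumed = (2/4) × 0.5712 = 0.2856 mol
Q remaining = 0.3758 − 0.2856 = 0.09020 mol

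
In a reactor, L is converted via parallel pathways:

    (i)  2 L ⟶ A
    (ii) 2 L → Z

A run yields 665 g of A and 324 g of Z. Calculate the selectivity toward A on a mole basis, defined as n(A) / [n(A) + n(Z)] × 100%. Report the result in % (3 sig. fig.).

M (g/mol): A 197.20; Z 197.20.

67.2 %

n(A) = 665 / 197.20 = 3.372 mol
n(Z) = 324 / 197.20 = 1.643 mol
selectivity = 3.372/(3.372+1.643) × 100 = 67.24 %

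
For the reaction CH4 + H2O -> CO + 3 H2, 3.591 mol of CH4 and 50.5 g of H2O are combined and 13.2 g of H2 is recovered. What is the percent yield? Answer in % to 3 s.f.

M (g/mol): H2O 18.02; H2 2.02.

n(CH4) = 3.591 mol
n(H2O) = 50.50 / 18.02 = 2.802 mol
n/ν → CH4: 3.591, H2O: 2.802; H2O is limiting.
theoretical n(H2) = (3/1) × 2.802 = 8.406 mol → 16.98 g
% yield = 13.2 / 16.98 × 100 = 77.74 %

77.7 %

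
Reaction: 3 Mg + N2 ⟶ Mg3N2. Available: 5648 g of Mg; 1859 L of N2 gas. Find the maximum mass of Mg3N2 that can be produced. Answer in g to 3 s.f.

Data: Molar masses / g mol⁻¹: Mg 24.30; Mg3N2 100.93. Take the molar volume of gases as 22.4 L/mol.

n(Mg) = 5648 / 24.30 = 232.4 mol
n(N2) = 1859 / 22.4 = 82.99 mol
n/ν → Mg: 77.47, N2: 82.99; Mg is limiting.
n(Mg3N2) = (1/3) × 232.4 = 77.47 mol
mass = 77.47 × 100.93 = 7819 g

7820 g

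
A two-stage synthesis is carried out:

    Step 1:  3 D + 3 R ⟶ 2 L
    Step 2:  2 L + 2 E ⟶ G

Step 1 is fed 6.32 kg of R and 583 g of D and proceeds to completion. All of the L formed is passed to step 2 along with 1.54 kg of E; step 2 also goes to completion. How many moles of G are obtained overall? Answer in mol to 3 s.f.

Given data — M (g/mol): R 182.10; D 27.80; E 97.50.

6.99 mol

Step 1:
n(R) = 6.320×1000 / 182.10 = 34.71 mol
n(D) = 583.0 / 27.80 = 20.97 mol
n/ν for R = 34.71/3 = 11.57
n/ν for D = 20.97/3 = 6.990
Smallest n/ν is D → limiting reagent.
n(L) produced = (2/3) × 20.97 = 13.98 mol
Step 2:
n(L) available = 13.98 mol
n(E) = 1.540×1000 / 97.50 = 15.79 mol
n/ν for L = 13.98/2 = 6.990
n/ν for E = 15.79/2 = 7.895
Smallest n/ν is L → limiting reagent.
n(G) = (1/2) × 13.98 = 6.990 mol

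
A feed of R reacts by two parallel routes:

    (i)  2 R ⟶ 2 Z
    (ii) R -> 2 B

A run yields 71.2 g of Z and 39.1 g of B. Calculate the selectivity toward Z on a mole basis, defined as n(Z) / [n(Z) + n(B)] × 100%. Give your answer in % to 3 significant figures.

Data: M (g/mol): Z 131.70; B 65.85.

47.7 %

n(Z) = 71.2 / 131.70 = 0.5406 mol
n(B) = 39.1 / 65.85 = 0.5938 mol
selectivity = 0.5406/(0.5406+0.5938) × 100 = 47.66 %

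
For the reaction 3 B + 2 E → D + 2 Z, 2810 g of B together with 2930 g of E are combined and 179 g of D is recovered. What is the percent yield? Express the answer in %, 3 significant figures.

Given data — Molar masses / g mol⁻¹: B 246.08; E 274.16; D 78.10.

60.2 %

n(B) = 2810 / 246.08 = 11.42 mol
n(E) = 2930 / 274.16 = 10.69 mol
n/ν for B = 11.42/3 = 3.807
n/ν for E = 10.69/2 = 5.345
Smallest n/ν is B → limiting reagent.
theoretical n(D) = (1/3) × 11.42 = 3.807 mol → 297.3 g
% yield = 179 / 297.3 × 100 = 60.21 %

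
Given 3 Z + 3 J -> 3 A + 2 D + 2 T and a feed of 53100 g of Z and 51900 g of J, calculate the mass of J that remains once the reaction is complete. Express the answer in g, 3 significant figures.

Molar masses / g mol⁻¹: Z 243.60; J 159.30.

n(Z) = 53100 / 243.60 = 218.0 mol
n(J) = 51900 / 159.30 = 325.8 mol
n/ν for Z = 218.0/3 = 72.67
n/ν for J = 325.8/3 = 108.6
Smallest n/ν is Z → limiting reagent.
J consumed = (3/3) × 218.0 = 218.0 mol
J remaining = 325.8 − 218.0 = 107.8 mol
mass = 107.8 × 159.30 = 17170 g

17200 g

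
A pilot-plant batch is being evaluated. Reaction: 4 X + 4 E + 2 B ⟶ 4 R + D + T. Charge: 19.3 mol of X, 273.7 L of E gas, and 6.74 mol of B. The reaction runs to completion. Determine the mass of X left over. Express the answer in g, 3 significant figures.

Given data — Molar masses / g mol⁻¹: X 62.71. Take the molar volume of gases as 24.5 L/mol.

510 g

n(X) = 19.30 mol
n(E) = 273.7 / 24.5 = 11.17 mol
n(B) = 6.740 mol
n/ν for X = 19.30/4 = 4.825
n/ν for E = 11.17/4 = 2.793
n/ν for B = 6.740/2 = 3.370
Smallest n/ν is E → limiting reagent.
X consumed = (4/4) × 11.17 = 11.17 mol
X remaining = 19.30 − 11.17 = 8.130 mol
mass = 8.130 × 62.71 = 509.8 g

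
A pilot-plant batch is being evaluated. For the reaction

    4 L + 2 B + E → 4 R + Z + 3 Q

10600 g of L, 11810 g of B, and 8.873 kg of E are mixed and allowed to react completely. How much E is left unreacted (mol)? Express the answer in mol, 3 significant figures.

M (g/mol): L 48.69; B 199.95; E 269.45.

3.40 mol

n(L) = 10600 / 48.69 = 217.7 mol
n(B) = 11810 / 199.95 = 59.06 mol
n(E) = 8.873×1000 / 269.45 = 32.93 mol
n/ν for L = 217.7/4 = 54.43
n/ν for B = 59.06/2 = 29.53
n/ν for E = 32.93/1 = 32.93
Smallest n/ν is B → limiting reagent.
E consumed = (1/2) × 59.06 = 29.53 mol
E remaining = 32.93 − 29.53 = 3.400 mol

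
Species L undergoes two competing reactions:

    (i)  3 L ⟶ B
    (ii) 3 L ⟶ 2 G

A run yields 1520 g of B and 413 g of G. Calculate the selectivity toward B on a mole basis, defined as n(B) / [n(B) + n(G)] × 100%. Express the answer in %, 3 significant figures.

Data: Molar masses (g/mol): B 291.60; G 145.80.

n(B) = 1520 / 291.60 = 5.213 mol
n(G) = 413 / 145.80 = 2.833 mol
selectivity = 5.213/(5.213+2.833) × 100 = 64.79 %

64.8 %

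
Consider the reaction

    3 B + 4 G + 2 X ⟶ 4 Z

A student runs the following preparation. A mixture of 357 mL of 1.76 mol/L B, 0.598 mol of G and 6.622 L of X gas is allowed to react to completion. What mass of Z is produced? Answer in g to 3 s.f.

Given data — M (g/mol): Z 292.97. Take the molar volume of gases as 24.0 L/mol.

n(B) = 1.76 × 357.0/1000 = 0.6283 mol
n(G) = 0.5980 mol
n(X) = 6.622 / 24.0 = 0.2759 mol
n/ν for B = 0.6283/3 = 0.2094
n/ν for G = 0.5980/4 = 0.1495
n/ν for X = 0.2759/2 = 0.1380
Smallest n/ν is X → limiting reagent.
n(Z) = (4/2) × 0.2759 = 0.5518 mol
mass = 0.5518 × 292.97 = 161.7 g

162 g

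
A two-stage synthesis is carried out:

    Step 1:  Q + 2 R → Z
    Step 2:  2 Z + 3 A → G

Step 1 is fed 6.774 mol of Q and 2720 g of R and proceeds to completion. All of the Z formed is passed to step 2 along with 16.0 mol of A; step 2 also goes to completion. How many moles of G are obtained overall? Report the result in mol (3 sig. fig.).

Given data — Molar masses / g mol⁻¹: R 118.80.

Step 1:
n(Q) = 6.774 mol
n(R) = 2720 / 118.80 = 22.90 mol
n/ν for Q = 6.774/1 = 6.774
n/ν for R = 22.90/2 = 11.45
Smallest n/ν is Q → limiting reagent.
n(Z) produced = (1/1) × 6.774 = 6.774 mol
Step 2:
n(Z) available = 6.774 mol
n(A) = 16.00 mol
n/ν for Z = 6.774/2 = 3.387
n/ν for A = 16.00/3 = 5.333
Smallest n/ν is Z → limiting reagent.
n(G) = (1/2) × 6.774 = 3.387 mol

3.39 mol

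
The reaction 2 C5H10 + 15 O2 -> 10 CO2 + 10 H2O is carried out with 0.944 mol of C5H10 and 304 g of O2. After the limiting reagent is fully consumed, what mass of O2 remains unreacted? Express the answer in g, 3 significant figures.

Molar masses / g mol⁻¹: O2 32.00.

n(C5H10) = 0.9440 mol
n(O2) = 304.0 / 32.00 = 9.500 mol
n/ν for C5H10 = 0.9440/2 = 0.4720
n/ν for O2 = 9.500/15 = 0.6333
Smallest n/ν is C5H10 → limiting reagent.
O2 consumed = (15/2) × 0.9440 = 7.080 mol
O2 remaining = 9.500 − 7.080 = 2.420 mol
mass = 2.420 × 32.00 = 77.44 g

77.4 g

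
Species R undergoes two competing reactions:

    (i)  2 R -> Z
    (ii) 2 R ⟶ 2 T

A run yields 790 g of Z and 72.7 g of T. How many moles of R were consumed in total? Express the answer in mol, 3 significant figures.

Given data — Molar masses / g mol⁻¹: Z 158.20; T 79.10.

10.9 mol

n(Z) = 790 / 158.20 = 4.994 mol
n(T) = 72.7 / 79.10 = 0.9191 mol
n(R) via (i) = (2/1)×4.994 = 9.988 mol
n(R) via (ii) = (2/2)×0.9191 = 0.9191 mol
total n(R) = 9.988 + 0.9191 = 10.91 mol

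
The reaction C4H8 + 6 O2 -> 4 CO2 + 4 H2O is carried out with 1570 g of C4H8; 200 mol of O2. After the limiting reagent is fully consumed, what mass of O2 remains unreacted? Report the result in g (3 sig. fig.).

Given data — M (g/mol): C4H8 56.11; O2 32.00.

n(C4H8) = 1570 / 56.11 = 27.98 mol
n(O2) = 200.0 mol
n/ν for C4H8 = 27.98/1 = 27.98
n/ν for O2 = 200.0/6 = 33.33
Smallest n/ν is C4H8 → limiting reagent.
O2 consumed = (6/1) × 27.98 = 167.9 mol
O2 remaining = 200.0 − 167.9 = 32.10 mol
mass = 32.10 × 32.00 = 1027 g

1030 g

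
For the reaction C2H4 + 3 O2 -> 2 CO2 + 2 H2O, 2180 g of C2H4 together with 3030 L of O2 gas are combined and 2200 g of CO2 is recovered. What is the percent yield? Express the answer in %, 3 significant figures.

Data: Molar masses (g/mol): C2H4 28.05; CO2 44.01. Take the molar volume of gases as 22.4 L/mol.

n(C2H4) = 2180 / 28.05 = 77.72 mol
n(O2) = 3030 / 22.4 = 135.3 mol
n/ν → C2H4: 77.72, O2: 45.10; O2 is limiting.
theoretical n(CO2) = (2/3) × 135.3 = 90.20 mol → 3970 g
% yield = 2200 / 3970 × 100 = 55.42 %

55.4 %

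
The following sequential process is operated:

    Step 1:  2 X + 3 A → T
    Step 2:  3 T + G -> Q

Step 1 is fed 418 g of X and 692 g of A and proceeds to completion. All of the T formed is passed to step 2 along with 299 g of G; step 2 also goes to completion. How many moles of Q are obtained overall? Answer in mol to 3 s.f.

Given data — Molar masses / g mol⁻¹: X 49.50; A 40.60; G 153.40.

Step 1:
n(X) = 418.0 / 49.50 = 8.444 mol
n(A) = 692.0 / 40.60 = 17.04 mol
n/ν for X = 8.444/2 = 4.222
n/ν for A = 17.04/3 = 5.680
Smallest n/ν is X → limiting reagent.
n(T) produced = (1/2) × 8.444 = 4.222 mol
Step 2:
n(T) available = 4.222 mol
n(G) = 299.0 / 153.40 = 1.949 mol
n/ν for T = 4.222/3 = 1.407
n/ν for G = 1.949/1 = 1.949
Smallest n/ν is T → limiting reagent.
n(Q) = (1/3) × 4.222 = 1.407 mol

1.41 mol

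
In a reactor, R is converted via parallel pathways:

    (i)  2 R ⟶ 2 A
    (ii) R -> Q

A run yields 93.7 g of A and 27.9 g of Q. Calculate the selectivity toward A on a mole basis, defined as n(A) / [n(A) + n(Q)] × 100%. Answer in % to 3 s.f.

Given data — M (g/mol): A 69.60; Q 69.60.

n(A) = 93.7 / 69.60 = 1.346 mol
n(Q) = 27.9 / 69.60 = 0.4009 mol
selectivity = 1.346/(1.346+0.4009) × 100 = 77.05 %

77.1 %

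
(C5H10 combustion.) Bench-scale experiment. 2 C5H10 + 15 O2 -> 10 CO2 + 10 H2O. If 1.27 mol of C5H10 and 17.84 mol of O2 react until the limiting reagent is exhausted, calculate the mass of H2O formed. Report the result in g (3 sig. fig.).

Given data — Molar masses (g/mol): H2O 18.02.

n(C5H10) = 1.270 mol
n(O2) = 17.84 mol
n/ν → C5H10: 0.6350, O2: 1.189; C5H10 is limiting.
n(H2O) = (10/2) × 1.270 = 6.350 mol
mass = 6.350 × 18.02 = 114.4 g

114 g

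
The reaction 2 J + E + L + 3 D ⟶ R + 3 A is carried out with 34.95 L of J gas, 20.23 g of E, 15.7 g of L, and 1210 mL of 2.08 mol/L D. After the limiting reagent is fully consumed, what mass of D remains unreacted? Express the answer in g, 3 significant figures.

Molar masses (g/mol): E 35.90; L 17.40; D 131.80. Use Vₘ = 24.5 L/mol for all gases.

n(J) = 34.95 / 24.5 = 1.427 mol
n(E) = 20.23 / 35.90 = 0.5635 mol
n(L) = 15.70 / 17.40 = 0.9023 mol
n(D) = 2.08 × 1210/1000 = 2.517 mol
n/ν for J = 1.427/2 = 0.7135
n/ν for E = 0.5635/1 = 0.5635
n/ν for L = 0.9023/1 = 0.9023
n/ν for D = 2.517/3 = 0.8390
Smallest n/ν is E → limiting reagent.
D consumed = (3/1) × 0.5635 = 1.691 mol
D remaining = 2.517 − 1.691 = 0.8260 mol
mass = 0.8260 × 131.80 = 108.9 g

109 g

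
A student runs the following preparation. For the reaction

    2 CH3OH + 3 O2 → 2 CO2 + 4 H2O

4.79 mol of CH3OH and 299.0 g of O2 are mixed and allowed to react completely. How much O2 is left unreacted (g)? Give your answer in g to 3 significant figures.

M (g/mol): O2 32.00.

n(CH3OH) = 4.790 mol
n(O2) = 299.0 / 32.00 = 9.344 mol
n/ν for CH3OH = 4.790/2 = 2.395
n/ν for O2 = 9.344/3 = 3.115
Smallest n/ν is CH3OH → limiting reagent.
O2 consumed = (3/2) × 4.790 = 7.185 mol
O2 remaining = 9.344 − 7.185 = 2.159 mol
mass = 2.159 × 32.00 = 69.09 g

69.1 g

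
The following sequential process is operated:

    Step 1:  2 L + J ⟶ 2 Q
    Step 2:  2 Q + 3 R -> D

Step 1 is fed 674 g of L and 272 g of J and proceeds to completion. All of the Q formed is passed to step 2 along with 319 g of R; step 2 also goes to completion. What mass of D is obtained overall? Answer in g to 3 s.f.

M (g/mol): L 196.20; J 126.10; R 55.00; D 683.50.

Step 1:
n(L) = 674.0 / 196.20 = 3.435 mol
n(J) = 272.0 / 126.10 = 2.157 mol
n/ν → L: 1.718, J: 2.157; L is limiting.
n(Q) produced = (2/2) × 3.435 = 3.435 mol
Step 2:
n(Q) available = 3.435 mol
n(R) = 319.0 / 55.00 = 5.800 mol
n/ν → Q: 1.718, R: 1.933; Q is limiting.
n(D) = (1/2) × 3.435 = 1.718 mol
mass = 1.718 × 683.50 = 1174 g

1170 g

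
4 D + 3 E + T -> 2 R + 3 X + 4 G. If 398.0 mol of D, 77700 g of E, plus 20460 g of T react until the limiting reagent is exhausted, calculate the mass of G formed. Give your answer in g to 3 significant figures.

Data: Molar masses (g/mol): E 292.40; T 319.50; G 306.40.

n(D) = 398.0 mol
n(E) = 77700 / 292.40 = 265.7 mol
n(T) = 20460 / 319.50 = 64.04 mol
n/ν → D: 99.50, E: 88.57, T: 64.04; T is limiting.
n(G) = (4/1) × 64.04 = 256.2 mol
mass = 256.2 × 306.40 = 78500 g

78500 g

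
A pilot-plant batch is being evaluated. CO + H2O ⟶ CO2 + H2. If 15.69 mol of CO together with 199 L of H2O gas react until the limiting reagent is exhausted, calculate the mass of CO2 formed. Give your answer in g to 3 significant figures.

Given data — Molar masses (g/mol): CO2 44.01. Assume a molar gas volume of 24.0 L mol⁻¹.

365 g

n(CO) = 15.69 mol
n(H2O) = 199.0 / 24.0 = 8.292 mol
n/ν for CO = 15.69/1 = 15.69
n/ν for H2O = 8.292/1 = 8.292
Smallest n/ν is H2O → limiting reagent.
n(CO2) = (1/1) × 8.292 = 8.292 mol
mass = 8.292 × 44.01 = 364.9 g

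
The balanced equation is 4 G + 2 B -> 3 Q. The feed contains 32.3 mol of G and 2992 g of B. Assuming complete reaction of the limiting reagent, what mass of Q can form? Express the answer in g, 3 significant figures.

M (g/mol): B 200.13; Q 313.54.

n(G) = 32.30 mol
n(B) = 2992 / 200.13 = 14.95 mol
n/ν for G = 32.30/4 = 8.075
n/ν for B = 14.95/2 = 7.475
Smallest n/ν is B → limiting reagent.
n(Q) = (3/2) × 14.95 = 22.43 mol
mass = 22.43 × 313.54 = 7033 g

7030 g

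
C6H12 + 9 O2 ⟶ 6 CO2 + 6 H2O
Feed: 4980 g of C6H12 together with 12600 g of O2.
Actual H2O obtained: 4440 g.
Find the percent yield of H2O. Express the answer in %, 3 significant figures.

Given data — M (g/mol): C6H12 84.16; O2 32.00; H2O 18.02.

n(C6H12) = 4980 / 84.16 = 59.17 mol
n(O2) = 12600 / 32.00 = 393.8 mol
n/ν → C6H12: 59.17, O2: 43.76; O2 is limiting.
theoretical n(H2O) = (6/9) × 393.8 = 262.5 mol → 4730 g
% yield = 4440 / 4730 × 100 = 93.87 %

93.9 %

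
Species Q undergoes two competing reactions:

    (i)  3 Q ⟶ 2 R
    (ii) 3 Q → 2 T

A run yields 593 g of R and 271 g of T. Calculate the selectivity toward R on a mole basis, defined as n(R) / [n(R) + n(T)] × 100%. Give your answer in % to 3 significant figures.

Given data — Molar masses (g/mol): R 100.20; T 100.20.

68.6 %

n(R) = 593 / 100.20 = 5.918 mol
n(T) = 271 / 100.20 = 2.705 mol
selectivity = 5.918/(5.918+2.705) × 100 = 68.63 %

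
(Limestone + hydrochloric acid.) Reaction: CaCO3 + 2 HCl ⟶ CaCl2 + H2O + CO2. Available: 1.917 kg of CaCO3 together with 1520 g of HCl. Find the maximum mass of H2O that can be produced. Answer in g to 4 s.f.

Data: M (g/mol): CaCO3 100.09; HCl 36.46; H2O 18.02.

n(CaCO3) = 1.917×1000 / 100.09 = 19.15 mol
n(HCl) = 1520 / 36.46 = 41.69 mol
n/ν → CaCO3: 19.15, HCl: 20.85; CaCO3 is limiting.
n(H2O) = (1/1) × 19.15 = 19.15 mol
mass = 19.15 × 18.02 = 345.1 g

345.1 g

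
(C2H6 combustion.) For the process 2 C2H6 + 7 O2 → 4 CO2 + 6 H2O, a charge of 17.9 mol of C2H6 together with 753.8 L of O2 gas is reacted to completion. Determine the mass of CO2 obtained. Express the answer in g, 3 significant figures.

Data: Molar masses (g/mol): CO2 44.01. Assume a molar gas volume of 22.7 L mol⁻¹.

835 g

n(C2H6) = 17.90 mol
n(O2) = 753.8 / 22.7 = 33.21 mol
n/ν for C2H6 = 17.90/2 = 8.950
n/ν for O2 = 33.21/7 = 4.744
Smallest n/ν is O2 → limiting reagent.
n(CO2) = (4/7) × 33.21 = 18.98 mol
mass = 18.98 × 44.01 = 835.3 g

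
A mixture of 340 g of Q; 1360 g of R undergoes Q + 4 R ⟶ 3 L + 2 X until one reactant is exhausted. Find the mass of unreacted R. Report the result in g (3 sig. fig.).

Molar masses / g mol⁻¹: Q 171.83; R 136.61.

279 g

n(Q) = 340.0 / 171.83 = 1.979 mol
n(R) = 1360 / 136.61 = 9.955 mol
n/ν for Q = 1.979/1 = 1.979
n/ν for R = 9.955/4 = 2.489
Smallest n/ν is Q → limiting reagent.
R consumed = (4/1) × 1.979 = 7.916 mol
R remaining = 9.955 − 7.916 = 2.039 mol
mass = 2.039 × 136.61 = 278.5 g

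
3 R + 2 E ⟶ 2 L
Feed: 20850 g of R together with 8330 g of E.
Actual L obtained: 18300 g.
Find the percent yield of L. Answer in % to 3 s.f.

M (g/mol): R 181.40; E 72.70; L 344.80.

n(R) = 20850 / 181.40 = 114.9 mol
n(E) = 8330 / 72.70 = 114.6 mol
n/ν for R = 114.9/3 = 38.30
n/ν for E = 114.6/2 = 57.30
Smallest n/ν is R → limiting reagent.
theoretical n(L) = (2/3) × 114.9 = 76.60 mol → 26410 g
% yield = 18300 / 26410 × 100 = 69.29 %

69.3 %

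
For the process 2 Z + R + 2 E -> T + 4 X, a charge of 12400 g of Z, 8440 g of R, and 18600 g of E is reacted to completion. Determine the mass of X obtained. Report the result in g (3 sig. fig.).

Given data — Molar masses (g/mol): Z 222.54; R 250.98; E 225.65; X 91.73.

n(Z) = 12400 / 222.54 = 55.72 mol
n(R) = 8440 / 250.98 = 33.63 mol
n(E) = 18600 / 225.65 = 82.43 mol
n/ν for Z = 55.72/2 = 27.86
n/ν for R = 33.63/1 = 33.63
n/ν for E = 82.43/2 = 41.22
Smallest n/ν is Z → limiting reagent.
n(X) = (4/2) × 55.72 = 111.4 mol
mass = 111.4 × 91.73 = 10220 g

10200 g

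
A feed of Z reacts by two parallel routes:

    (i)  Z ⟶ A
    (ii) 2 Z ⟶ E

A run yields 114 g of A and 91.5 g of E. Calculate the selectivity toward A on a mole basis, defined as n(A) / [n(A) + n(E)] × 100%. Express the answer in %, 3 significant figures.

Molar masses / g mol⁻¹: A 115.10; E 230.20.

71.4 %

n(A) = 114 / 115.10 = 0.9904 mol
n(E) = 91.5 / 230.20 = 0.3975 mol
selectivity = 0.9904/(0.9904+0.3975) × 100 = 71.36 %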